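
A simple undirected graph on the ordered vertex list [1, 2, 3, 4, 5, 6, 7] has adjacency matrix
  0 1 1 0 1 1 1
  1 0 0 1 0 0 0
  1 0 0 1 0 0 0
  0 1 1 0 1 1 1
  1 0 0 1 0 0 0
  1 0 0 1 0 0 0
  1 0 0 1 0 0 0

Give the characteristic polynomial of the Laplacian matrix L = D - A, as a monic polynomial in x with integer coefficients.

x^7 - 20x^6 + 155x^5 - 600x^4 + 1240x^3 - 1312x^2 + 560x

Each diagonal entry of L is the vertex degree and each off-diagonal entry is -1 where an edge is present, 0 otherwise; in the order [1, 2, 3, 4, 5, 6, 7] the diagonal is [5, 2, 2, 5, 2, 2, 2]. Computing det(xI - L) by cofactor expansion (or equivalently via sum-over-permutations) gives x^7 - 20x^6 + 155x^5 - 600x^4 + 1240x^3 - 1312x^2 + 560x. The constant term is 0 because L is singular (the all-ones vector lies in its kernel). The eigenvalues sum to 20, which equals trace(L) = 2|E|.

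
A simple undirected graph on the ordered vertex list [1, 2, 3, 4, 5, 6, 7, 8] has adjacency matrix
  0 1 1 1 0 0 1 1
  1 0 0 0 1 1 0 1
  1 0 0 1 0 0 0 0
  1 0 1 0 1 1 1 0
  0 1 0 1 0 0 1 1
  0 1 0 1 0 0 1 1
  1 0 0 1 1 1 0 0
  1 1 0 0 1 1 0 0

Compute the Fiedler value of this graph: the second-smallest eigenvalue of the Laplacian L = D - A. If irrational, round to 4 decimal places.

Each diagonal entry of L is the vertex degree and each off-diagonal entry is -1 where an edge is present, 0 otherwise; in the order [1, 2, 3, 4, 5, 6, 7, 8] the diagonal is [5, 4, 2, 5, 4, 4, 4, 4]. Computing the eigenvalues of L and sorting gives [0, 1.7286, 3.2838, 4, 4.8112, 5, 5.7907, 7.3857]. The Fiedler value lambda_2 = 1.7286 is strictly positive, so the graph is connected. There is one zero in the spectrum, matching the 1 component.

1.7286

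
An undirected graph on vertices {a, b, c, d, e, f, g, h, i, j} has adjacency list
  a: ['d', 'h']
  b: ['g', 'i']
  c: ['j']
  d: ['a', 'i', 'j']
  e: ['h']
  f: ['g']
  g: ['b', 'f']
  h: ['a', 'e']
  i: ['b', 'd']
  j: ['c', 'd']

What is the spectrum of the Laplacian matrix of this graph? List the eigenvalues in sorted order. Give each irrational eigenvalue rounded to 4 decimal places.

[0, 0.1479, 0.2814, 0.7873, 1.2931, 2, 2.4631, 3.0926, 3.4687, 4.4659]

With the vertex order [a, b, c, d, e, f, g, h, i, j], the degrees are [2, 2, 1, 3, 1, 1, 2, 2, 2, 2], giving D = diag(2, 2, 1, 3, 1, 1, 2, 2, 2, 2) and L = D - A. Diagonalising L (or applying a numerical eigensolver to the 10x10 matrix) gives the spectrum above. The largest eigenvalue, 4.4659, is at most the vertex count 10.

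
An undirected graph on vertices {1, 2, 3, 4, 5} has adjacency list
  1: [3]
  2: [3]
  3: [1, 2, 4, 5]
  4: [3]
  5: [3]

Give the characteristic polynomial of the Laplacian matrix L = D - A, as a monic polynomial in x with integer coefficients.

Reading degrees in the order [1, 2, 3, 4, 5] gives [1, 1, 4, 1, 1]; set D = diag(1, 1, 4, 1, 1) and form L = D - A. L has integer entries, so p(x) = det(xI - L) has integer coefficients. Expanding the determinant yields x^5 - 8x^4 + 18x^3 - 16x^2 + 5x. The coefficient of x^4 equals -trace(L) = -8, matching the sum of degrees. The eigenvalues sum to 8, which equals trace(L) = 2|E|. By the matrix-tree theorem the graph has (1/5) * product of the nonzero eigenvalues = 1 spanning tree.

x^5 - 8x^4 + 18x^3 - 16x^2 + 5x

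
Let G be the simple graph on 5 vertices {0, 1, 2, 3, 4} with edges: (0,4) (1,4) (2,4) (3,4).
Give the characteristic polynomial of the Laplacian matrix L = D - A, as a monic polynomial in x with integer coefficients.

With the vertex order [0, 1, 2, 3, 4], the degrees are [1, 1, 1, 1, 4], giving D = diag(1, 1, 1, 1, 4) and L = D - A. The eigenvalues of L are [0, 1, 1, 1, 5]; the characteristic polynomial is the product of (x - lambda_i), which multiplies out to x^5 - 8x^4 + 18x^3 - 16x^2 + 5x. The constant term is 0 because L is singular (the all-ones vector lies in its kernel). There is one zero in the spectrum, matching the 1 component.

x^5 - 8x^4 + 18x^3 - 16x^2 + 5x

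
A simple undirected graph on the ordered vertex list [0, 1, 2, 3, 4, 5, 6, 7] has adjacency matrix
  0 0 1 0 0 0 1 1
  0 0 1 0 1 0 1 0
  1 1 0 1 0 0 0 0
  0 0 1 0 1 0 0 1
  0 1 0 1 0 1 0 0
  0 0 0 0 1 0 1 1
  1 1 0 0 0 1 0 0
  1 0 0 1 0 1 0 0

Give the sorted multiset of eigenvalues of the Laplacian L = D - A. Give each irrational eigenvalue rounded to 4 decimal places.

With the vertex order [0, 1, 2, 3, 4, 5, 6, 7], the degrees are [3, 3, 3, 3, 3, 3, 3, 3], giving D = diag(3, 3, 3, 3, 3, 3, 3, 3) and L = D - A. Since every row of L sums to 0, the all-ones vector is in the kernel and 0 is an eigenvalue. The single zero eigenvalue shows the graph is connected. By the matrix-tree theorem the graph has (1/8) * product of the nonzero eigenvalues = 384 spanning trees. The eigenvalues sum to 24, which equals trace(L) = 2|E|.

[0, 2, 2, 2, 4, 4, 4, 6]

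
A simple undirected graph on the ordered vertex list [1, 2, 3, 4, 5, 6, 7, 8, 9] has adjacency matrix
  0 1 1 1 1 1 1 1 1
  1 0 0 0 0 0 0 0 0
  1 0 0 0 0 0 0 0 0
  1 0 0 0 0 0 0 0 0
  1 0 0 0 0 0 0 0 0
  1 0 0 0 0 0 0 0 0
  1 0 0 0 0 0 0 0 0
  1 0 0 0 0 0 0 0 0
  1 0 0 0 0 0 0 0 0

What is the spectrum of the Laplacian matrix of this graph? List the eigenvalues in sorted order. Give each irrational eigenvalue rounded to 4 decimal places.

With the vertex order [1, 2, 3, 4, 5, 6, 7, 8, 9], the degrees are [8, 1, 1, 1, 1, 1, 1, 1, 1], giving D = diag(8, 1, 1, 1, 1, 1, 1, 1, 1) and L = D - A. The multiplicity of 0 as a Laplacian eigenvalue equals the number of connected components. The single zero eigenvalue shows the graph is connected.

[0, 1, 1, 1, 1, 1, 1, 1, 9]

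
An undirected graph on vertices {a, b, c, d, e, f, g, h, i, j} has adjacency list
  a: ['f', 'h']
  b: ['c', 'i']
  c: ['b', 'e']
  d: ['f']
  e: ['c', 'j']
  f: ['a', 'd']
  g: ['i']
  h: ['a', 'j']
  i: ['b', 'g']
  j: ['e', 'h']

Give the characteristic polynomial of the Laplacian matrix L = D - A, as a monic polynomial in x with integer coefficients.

x^10 - 18x^9 + 136x^8 - 560x^7 + 1365x^6 - 2002x^5 + 1716x^4 - 792x^3 + 165x^2 - 10x

With the vertex order [a, b, c, d, e, f, g, h, i, j], the degrees are [2, 2, 2, 1, 2, 2, 1, 2, 2, 2], giving D = diag(2, 2, 2, 1, 2, 2, 1, 2, 2, 2) and L = D - A. L has integer entries, so p(x) = det(xI - L) has integer coefficients. Expanding the determinant yields x^10 - 18x^9 + 136x^8 - 560x^7 + 1365x^6 - 2002x^5 + 1716x^4 - 792x^3 + 165x^2 - 10x. The coefficient of x^9 equals -trace(L) = -18, matching the sum of degrees. The largest eigenvalue, 3.9021, is at most the vertex count 10. There is one zero in the spectrum, matching the 1 component.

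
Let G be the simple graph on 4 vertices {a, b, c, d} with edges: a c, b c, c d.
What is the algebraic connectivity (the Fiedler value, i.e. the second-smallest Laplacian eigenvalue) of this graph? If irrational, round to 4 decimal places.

1

Each diagonal entry of L is the vertex degree and each off-diagonal entry is -1 where an edge is present, 0 otherwise; in the order [a, b, c, d] the diagonal is [1, 1, 3, 1]. The smallest Laplacian eigenvalue is always 0. The next one, lambda_2 = 1, measures how hard the graph is to disconnect: larger values mean better connectivity. The largest eigenvalue, 4, is at most the vertex count 4.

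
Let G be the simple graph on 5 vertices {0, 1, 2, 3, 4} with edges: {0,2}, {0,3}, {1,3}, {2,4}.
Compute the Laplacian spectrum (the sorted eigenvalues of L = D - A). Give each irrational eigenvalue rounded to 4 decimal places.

With the vertex order [0, 1, 2, 3, 4], the degrees are [2, 1, 2, 2, 1], giving D = diag(2, 1, 2, 2, 1) and L = D - A. Since every row of L sums to 0, the all-ones vector is in the kernel and 0 is an eigenvalue. The single zero eigenvalue shows the graph is connected. There is one zero in the spectrum, matching the 1 component. The largest eigenvalue, 3.6180, is at most the vertex count 5.

[0, 0.3820, 1.3820, 2.6180, 3.6180]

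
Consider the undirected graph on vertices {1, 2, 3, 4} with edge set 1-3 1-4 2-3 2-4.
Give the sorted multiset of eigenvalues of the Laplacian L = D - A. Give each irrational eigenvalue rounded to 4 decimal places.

Reading degrees in the order [1, 2, 3, 4] gives [2, 2, 2, 2]; set D = diag(2, 2, 2, 2) and form L = D - A. The multiplicity of 0 as a Laplacian eigenvalue equals the number of connected components. By the matrix-tree theorem the graph has (1/4) * product of the nonzero eigenvalues = 4 spanning trees.

[0, 2, 2, 4]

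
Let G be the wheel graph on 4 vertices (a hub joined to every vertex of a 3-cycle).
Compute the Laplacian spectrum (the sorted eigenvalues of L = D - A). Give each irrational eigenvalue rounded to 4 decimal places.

[0, 4, 4, 4]

The graph has 4 vertices and degree multiset [3, 3, 3, 3]; D is the diagonal matrix of degrees and L = D - A. Diagonalising L (or applying a numerical eigensolver to the 4x4 matrix) gives the spectrum above. The single zero eigenvalue shows the graph is connected. There is one zero in the spectrum, matching the 1 component.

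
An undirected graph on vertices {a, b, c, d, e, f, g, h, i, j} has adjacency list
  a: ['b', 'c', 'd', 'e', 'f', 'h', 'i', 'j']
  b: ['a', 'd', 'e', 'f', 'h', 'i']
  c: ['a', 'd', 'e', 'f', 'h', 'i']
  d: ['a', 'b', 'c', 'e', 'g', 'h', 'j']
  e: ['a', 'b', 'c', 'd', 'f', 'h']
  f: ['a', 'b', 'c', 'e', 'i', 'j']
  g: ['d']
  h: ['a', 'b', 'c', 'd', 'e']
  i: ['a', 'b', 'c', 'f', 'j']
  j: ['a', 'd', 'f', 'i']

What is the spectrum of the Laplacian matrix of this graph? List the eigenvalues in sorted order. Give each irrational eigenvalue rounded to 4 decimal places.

[0, 0.9550, 3.4611, 4.9721, 6, 6, 7.1253, 7.6547, 8.7813, 9.0505]

Each diagonal entry of L is the vertex degree and each off-diagonal entry is -1 where an edge is present, 0 otherwise; in the order [a, b, c, d, e, f, g, h, i, j] the diagonal is [8, 6, 6, 7, 6, 6, 1, 5, 5, 4]. Diagonalising L (or applying a numerical eigensolver to the 10x10 matrix) gives the spectrum above. The single zero eigenvalue shows the graph is connected. There is one zero in the spectrum, matching the 1 component.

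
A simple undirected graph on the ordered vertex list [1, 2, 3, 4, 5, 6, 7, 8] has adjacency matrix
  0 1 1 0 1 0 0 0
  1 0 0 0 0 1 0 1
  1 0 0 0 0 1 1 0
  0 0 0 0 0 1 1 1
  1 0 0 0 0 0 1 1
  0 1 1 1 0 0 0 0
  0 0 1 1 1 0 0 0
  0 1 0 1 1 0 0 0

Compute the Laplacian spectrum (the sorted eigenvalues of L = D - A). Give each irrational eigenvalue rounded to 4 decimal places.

Reading degrees in the order [1, 2, 3, 4, 5, 6, 7, 8] gives [3, 3, 3, 3, 3, 3, 3, 3]; set D = diag(3, 3, 3, 3, 3, 3, 3, 3) and form L = D - A. The multiplicity of 0 as a Laplacian eigenvalue equals the number of connected components.

[0, 2, 2, 2, 4, 4, 4, 6]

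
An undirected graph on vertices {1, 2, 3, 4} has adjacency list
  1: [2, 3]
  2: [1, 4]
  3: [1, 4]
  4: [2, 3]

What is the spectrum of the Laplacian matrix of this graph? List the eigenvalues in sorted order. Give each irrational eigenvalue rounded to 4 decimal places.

With the vertex order [1, 2, 3, 4], the degrees are [2, 2, 2, 2], giving D = diag(2, 2, 2, 2) and L = D - A. Since every row of L sums to 0, the all-ones vector is in the kernel and 0 is an eigenvalue. The single zero eigenvalue shows the graph is connected. There is one zero in the spectrum, matching the 1 component. The eigenvalues sum to 8, which equals trace(L) = 2|E|.

[0, 2, 2, 4]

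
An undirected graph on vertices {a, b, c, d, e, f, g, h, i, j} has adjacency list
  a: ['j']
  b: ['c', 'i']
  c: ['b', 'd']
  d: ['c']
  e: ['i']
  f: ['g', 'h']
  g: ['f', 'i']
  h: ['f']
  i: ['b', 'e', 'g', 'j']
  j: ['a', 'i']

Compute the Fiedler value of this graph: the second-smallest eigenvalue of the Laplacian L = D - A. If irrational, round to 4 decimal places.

With the vertex order [a, b, c, d, e, f, g, h, i, j], the degrees are [1, 2, 2, 1, 1, 2, 2, 1, 4, 2], giving D = diag(1, 2, 2, 1, 1, 2, 2, 1, 4, 2) and L = D - A. The sorted Laplacian eigenvalues are [0, 0.1981, 0.2937, 0.6603, 1.3427, 1.5550, 2.3831, 3.0686, 3.2470, 5.2516]; the algebraic connectivity is the second entry, 0.1981. The eigenvalues sum to 18, which equals trace(L) = 2|E|. By the matrix-tree theorem the graph has (1/10) * product of the nonzero eigenvalues = 1 spanning tree.

0.1981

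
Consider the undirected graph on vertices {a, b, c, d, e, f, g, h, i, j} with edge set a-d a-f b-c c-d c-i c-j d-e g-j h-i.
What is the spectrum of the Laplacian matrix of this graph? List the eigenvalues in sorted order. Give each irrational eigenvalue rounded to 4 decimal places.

[0, 0.2263, 0.3820, 0.6274, 0.7726, 2, 2.2925, 2.6180, 3.6837, 5.3975]

With the vertex order [a, b, c, d, e, f, g, h, i, j], the degrees are [2, 1, 4, 3, 1, 1, 1, 1, 2, 2], giving D = diag(2, 1, 4, 3, 1, 1, 1, 1, 2, 2) and L = D - A. Diagonalising L (or applying a numerical eigensolver to the 10x10 matrix) gives the spectrum above. The single zero eigenvalue shows the graph is connected. The largest eigenvalue, 5.3975, is at most the vertex count 10. By the matrix-tree theorem the graph has (1/10) * product of the nonzero eigenvalues = 1 spanning tree.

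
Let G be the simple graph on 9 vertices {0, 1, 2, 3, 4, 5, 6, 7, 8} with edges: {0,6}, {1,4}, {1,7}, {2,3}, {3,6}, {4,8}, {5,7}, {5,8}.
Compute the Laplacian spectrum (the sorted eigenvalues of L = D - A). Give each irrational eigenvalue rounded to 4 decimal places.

Each diagonal entry of L is the vertex degree and each off-diagonal entry is -1 where an edge is present, 0 otherwise; in the order [0, 1, 2, 3, 4, 5, 6, 7, 8] the diagonal is [1, 2, 1, 2, 2, 2, 2, 2, 2]. The multiplicity of 0 as a Laplacian eigenvalue equals the number of connected components. The 2 zero eigenvalues correspond to the 2 connected components. The eigenvalues sum to 16, which equals trace(L) = 2|E|. The largest eigenvalue, 3.6180, is at most the vertex count 9.

[0, 0, 0.5858, 1.3820, 1.3820, 2, 3.4142, 3.6180, 3.6180]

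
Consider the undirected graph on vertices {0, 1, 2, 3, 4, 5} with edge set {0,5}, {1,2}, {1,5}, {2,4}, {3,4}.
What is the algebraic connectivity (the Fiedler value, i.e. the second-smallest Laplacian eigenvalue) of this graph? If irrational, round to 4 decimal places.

Each diagonal entry of L is the vertex degree and each off-diagonal entry is -1 where an edge is present, 0 otherwise; in the order [0, 1, 2, 3, 4, 5] the diagonal is [1, 2, 2, 1, 2, 2]. The smallest Laplacian eigenvalue is always 0. The next one, lambda_2 = 0.2679, measures how hard the graph is to disconnect: larger values mean better connectivity. There is one zero in the spectrum, matching the 1 component.

0.2679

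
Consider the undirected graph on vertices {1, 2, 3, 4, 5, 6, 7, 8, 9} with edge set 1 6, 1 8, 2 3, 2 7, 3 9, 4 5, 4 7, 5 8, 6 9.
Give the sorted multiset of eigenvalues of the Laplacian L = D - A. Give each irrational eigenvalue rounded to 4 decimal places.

Reading degrees in the order [1, 2, 3, 4, 5, 6, 7, 8, 9] gives [2, 2, 2, 2, 2, 2, 2, 2, 2]; set D = diag(2, 2, 2, 2, 2, 2, 2, 2, 2) and form L = D - A. The multiplicity of 0 as a Laplacian eigenvalue equals the number of connected components. By the matrix-tree theorem the graph has (1/9) * product of the nonzero eigenvalues = 9 spanning trees.

[0, 0.4679, 0.4679, 1.6527, 1.6527, 3, 3, 3.8794, 3.8794]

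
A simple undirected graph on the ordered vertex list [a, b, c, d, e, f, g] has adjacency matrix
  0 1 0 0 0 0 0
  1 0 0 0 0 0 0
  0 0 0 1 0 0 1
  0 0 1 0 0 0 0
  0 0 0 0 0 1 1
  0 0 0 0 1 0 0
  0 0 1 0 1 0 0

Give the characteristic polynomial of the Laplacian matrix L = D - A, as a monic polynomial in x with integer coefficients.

Each diagonal entry of L is the vertex degree and each off-diagonal entry is -1 where an edge is present, 0 otherwise; in the order [a, b, c, d, e, f, g] the diagonal is [1, 1, 2, 1, 2, 1, 2]. L has integer entries, so p(x) = det(xI - L) has integer coefficients. Expanding the determinant yields x^7 - 10x^6 + 37x^5 - 62x^4 + 45x^3 - 10x^2. Since p(0) = det(-L) = 0, x divides p(x). There are 2 zeros in the spectrum, matching the 2 components.

x^7 - 10x^6 + 37x^5 - 62x^4 + 45x^3 - 10x^2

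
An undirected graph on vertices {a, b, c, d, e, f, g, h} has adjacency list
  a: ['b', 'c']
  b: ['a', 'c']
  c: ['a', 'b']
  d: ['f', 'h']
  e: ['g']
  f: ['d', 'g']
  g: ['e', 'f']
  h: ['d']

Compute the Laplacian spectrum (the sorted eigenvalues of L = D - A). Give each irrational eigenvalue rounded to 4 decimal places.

Reading degrees in the order [a, b, c, d, e, f, g, h] gives [2, 2, 2, 2, 1, 2, 2, 1]; set D = diag(2, 2, 2, 2, 1, 2, 2, 1) and form L = D - A. L is symmetric positive semidefinite, so every eigenvalue is real and nonnegative. The 2 zero eigenvalues correspond to the 2 connected components.

[0, 0, 0.3820, 1.3820, 2.6180, 3, 3, 3.6180]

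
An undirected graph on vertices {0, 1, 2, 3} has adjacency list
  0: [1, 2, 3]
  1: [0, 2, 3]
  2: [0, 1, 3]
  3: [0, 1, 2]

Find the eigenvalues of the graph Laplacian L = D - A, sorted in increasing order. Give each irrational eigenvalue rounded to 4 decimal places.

Reading degrees in the order [0, 1, 2, 3] gives [3, 3, 3, 3]; set D = diag(3, 3, 3, 3) and form L = D - A. Since every row of L sums to 0, the all-ones vector is in the kernel and 0 is an eigenvalue. The single zero eigenvalue shows the graph is connected.

[0, 4, 4, 4]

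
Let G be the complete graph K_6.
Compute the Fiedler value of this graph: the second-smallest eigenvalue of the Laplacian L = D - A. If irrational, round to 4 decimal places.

6

The graph has 6 vertices and degree multiset [5, 5, 5, 5, 5, 5]; D is the diagonal matrix of degrees and L = D - A. The sorted Laplacian eigenvalues are [0, 6, 6, 6, 6, 6]; the algebraic connectivity is the second entry, 6. By the matrix-tree theorem the graph has (1/6) * product of the nonzero eigenvalues = 1296 spanning trees.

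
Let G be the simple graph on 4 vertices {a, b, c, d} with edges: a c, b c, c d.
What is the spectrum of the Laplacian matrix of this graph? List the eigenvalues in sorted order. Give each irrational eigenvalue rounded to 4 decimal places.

With the vertex order [a, b, c, d], the degrees are [1, 1, 3, 1], giving D = diag(1, 1, 3, 1) and L = D - A. The multiplicity of 0 as a Laplacian eigenvalue equals the number of connected components. There is one zero in the spectrum, matching the 1 component.

[0, 1, 1, 4]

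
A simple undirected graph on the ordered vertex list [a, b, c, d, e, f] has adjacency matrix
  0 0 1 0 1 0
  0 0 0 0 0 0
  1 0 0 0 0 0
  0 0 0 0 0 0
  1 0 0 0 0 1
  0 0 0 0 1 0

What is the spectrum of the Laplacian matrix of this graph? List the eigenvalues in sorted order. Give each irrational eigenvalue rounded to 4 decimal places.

With the vertex order [a, b, c, d, e, f], the degrees are [2, 0, 1, 0, 2, 1], giving D = diag(2, 0, 1, 0, 2, 1) and L = D - A. Since every row of L sums to 0, the all-ones vector is in the kernel and 0 is an eigenvalue. The 3 zero eigenvalues correspond to the 3 connected components.

[0, 0, 0, 0.5858, 2, 3.4142]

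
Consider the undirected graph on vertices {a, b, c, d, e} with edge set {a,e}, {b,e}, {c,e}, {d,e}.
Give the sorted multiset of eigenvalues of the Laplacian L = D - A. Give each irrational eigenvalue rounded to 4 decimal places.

Each diagonal entry of L is the vertex degree and each off-diagonal entry is -1 where an edge is present, 0 otherwise; in the order [a, b, c, d, e] the diagonal is [1, 1, 1, 1, 4]. Diagonalising L (or applying a numerical eigensolver to the 5x5 matrix) gives the spectrum above.

[0, 1, 1, 1, 5]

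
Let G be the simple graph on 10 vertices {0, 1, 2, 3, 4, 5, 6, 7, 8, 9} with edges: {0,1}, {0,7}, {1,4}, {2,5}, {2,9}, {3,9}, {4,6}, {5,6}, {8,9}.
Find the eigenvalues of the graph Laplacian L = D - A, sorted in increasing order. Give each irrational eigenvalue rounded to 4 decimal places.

With the vertex order [0, 1, 2, 3, 4, 5, 6, 7, 8, 9], the degrees are [2, 2, 2, 1, 2, 2, 2, 1, 1, 3], giving D = diag(2, 2, 2, 1, 2, 2, 2, 1, 1, 3) and L = D - A. Since every row of L sums to 0, the all-ones vector is in the kernel and 0 is an eigenvalue.

[0, 0.1029, 0.4367, 1, 1, 1.7250, 2.5064, 3.2255, 3.7678, 4.2357]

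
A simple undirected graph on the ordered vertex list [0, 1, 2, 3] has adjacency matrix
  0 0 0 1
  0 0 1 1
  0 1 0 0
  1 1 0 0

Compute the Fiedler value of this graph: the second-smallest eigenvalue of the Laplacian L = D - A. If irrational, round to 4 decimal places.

With the vertex order [0, 1, 2, 3], the degrees are [1, 2, 1, 2], giving D = diag(1, 2, 1, 2) and L = D - A. The sorted Laplacian eigenvalues are [0, 0.5858, 2, 3.4142]; the algebraic connectivity is the second entry, 0.5858. There is one zero in the spectrum, matching the 1 component.

0.5858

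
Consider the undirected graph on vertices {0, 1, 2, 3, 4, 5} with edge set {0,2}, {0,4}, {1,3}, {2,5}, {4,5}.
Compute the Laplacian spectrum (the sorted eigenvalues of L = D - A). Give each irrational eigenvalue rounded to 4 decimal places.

Each diagonal entry of L is the vertex degree and each off-diagonal entry is -1 where an edge is present, 0 otherwise; in the order [0, 1, 2, 3, 4, 5] the diagonal is [2, 1, 2, 1, 2, 2]. Diagonalising L (or applying a numerical eigensolver to the 6x6 matrix) gives the spectrum above. The 2 zero eigenvalues correspond to the 2 connected components. The eigenvalues sum to 10, which equals trace(L) = 2|E|. There are 2 zeros in the spectrum, matching the 2 components.

[0, 0, 2, 2, 2, 4]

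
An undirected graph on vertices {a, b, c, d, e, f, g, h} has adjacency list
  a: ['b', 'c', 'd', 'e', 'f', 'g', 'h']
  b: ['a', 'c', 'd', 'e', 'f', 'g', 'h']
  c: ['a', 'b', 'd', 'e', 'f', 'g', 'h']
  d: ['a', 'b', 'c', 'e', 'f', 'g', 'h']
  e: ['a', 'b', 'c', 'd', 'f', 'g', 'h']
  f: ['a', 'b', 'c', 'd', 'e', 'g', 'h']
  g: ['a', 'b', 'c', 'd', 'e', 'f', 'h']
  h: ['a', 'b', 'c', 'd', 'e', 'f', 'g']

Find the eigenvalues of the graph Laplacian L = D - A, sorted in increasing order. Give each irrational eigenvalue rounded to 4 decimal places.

[0, 8, 8, 8, 8, 8, 8, 8]

Each diagonal entry of L is the vertex degree and each off-diagonal entry is -1 where an edge is present, 0 otherwise; in the order [a, b, c, d, e, f, g, h] the diagonal is [7, 7, 7, 7, 7, 7, 7, 7]. Since every row of L sums to 0, the all-ones vector is in the kernel and 0 is an eigenvalue. The single zero eigenvalue shows the graph is connected. The eigenvalues sum to 56, which equals trace(L) = 2|E|. The largest eigenvalue, 8, is at most the vertex count 8.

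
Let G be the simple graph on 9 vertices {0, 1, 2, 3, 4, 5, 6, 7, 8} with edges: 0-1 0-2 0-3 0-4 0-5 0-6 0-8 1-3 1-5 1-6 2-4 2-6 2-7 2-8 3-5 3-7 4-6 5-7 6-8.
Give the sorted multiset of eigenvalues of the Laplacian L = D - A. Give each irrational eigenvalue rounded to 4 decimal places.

[0, 1.6352, 3, 3, 4.8620, 5, 6, 6.3792, 8.1236]

Reading degrees in the order [0, 1, 2, 3, 4, 5, 6, 7, 8] gives [7, 4, 5, 4, 3, 4, 5, 3, 3]; set D = diag(7, 4, 5, 4, 3, 4, 5, 3, 3) and form L = D - A. The multiplicity of 0 as a Laplacian eigenvalue equals the number of connected components. There is one zero in the spectrum, matching the 1 component.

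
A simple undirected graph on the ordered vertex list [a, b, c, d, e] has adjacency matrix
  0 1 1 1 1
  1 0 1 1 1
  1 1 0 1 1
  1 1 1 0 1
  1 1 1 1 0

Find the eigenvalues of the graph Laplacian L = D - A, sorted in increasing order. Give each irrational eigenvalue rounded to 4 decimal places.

Reading degrees in the order [a, b, c, d, e] gives [4, 4, 4, 4, 4]; set D = diag(4, 4, 4, 4, 4) and form L = D - A. Since every row of L sums to 0, the all-ones vector is in the kernel and 0 is an eigenvalue. The eigenvalues sum to 20, which equals trace(L) = 2|E|. The largest eigenvalue, 5, is at most the vertex count 5.

[0, 5, 5, 5, 5]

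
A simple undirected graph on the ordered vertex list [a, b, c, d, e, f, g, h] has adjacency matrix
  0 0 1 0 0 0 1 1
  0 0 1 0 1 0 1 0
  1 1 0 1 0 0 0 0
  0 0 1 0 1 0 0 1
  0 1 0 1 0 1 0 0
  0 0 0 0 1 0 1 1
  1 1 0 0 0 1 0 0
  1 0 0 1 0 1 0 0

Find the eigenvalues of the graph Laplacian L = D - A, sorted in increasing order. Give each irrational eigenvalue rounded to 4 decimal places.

With the vertex order [a, b, c, d, e, f, g, h], the degrees are [3, 3, 3, 3, 3, 3, 3, 3], giving D = diag(3, 3, 3, 3, 3, 3, 3, 3) and L = D - A. Diagonalising L (or applying a numerical eigensolver to the 8x8 matrix) gives the spectrum above. There is one zero in the spectrum, matching the 1 component. The eigenvalues sum to 24, which equals trace(L) = 2|E|.

[0, 2, 2, 2, 4, 4, 4, 6]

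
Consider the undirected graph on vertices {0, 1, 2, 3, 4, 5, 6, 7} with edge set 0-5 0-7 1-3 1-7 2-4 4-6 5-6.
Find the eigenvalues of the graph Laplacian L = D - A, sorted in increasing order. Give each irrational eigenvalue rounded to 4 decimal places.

[0, 0.1522, 0.5858, 1.2346, 2, 2.7654, 3.4142, 3.8478]

Each diagonal entry of L is the vertex degree and each off-diagonal entry is -1 where an edge is present, 0 otherwise; in the order [0, 1, 2, 3, 4, 5, 6, 7] the diagonal is [2, 2, 1, 1, 2, 2, 2, 2]. Since every row of L sums to 0, the all-ones vector is in the kernel and 0 is an eigenvalue. The single zero eigenvalue shows the graph is connected. The eigenvalues sum to 14, which equals trace(L) = 2|E|.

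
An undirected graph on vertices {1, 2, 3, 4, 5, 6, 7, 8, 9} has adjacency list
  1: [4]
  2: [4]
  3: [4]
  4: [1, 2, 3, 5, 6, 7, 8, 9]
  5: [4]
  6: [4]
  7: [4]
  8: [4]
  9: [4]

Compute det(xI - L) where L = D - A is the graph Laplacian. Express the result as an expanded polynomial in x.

x^9 - 16x^8 + 84x^7 - 224x^6 + 350x^5 - 336x^4 + 196x^3 - 64x^2 + 9x

With the vertex order [1, 2, 3, 4, 5, 6, 7, 8, 9], the degrees are [1, 1, 1, 8, 1, 1, 1, 1, 1], giving D = diag(1, 1, 1, 8, 1, 1, 1, 1, 1) and L = D - A. L has integer entries, so p(x) = det(xI - L) has integer coefficients. Expanding the determinant yields x^9 - 16x^8 + 84x^7 - 224x^6 + 350x^5 - 336x^4 + 196x^3 - 64x^2 + 9x. The coefficient of x^8 equals -trace(L) = -16, matching the sum of degrees. There is one zero in the spectrum, matching the 1 component.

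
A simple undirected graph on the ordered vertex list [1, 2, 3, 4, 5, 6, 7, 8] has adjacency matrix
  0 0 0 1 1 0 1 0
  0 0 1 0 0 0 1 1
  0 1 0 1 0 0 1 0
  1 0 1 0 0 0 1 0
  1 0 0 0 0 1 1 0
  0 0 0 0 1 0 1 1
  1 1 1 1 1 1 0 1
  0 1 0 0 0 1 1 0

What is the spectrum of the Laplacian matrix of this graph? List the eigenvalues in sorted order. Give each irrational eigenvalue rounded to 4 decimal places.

With the vertex order [1, 2, 3, 4, 5, 6, 7, 8], the degrees are [3, 3, 3, 3, 3, 3, 7, 3], giving D = diag(3, 3, 3, 3, 3, 3, 7, 3) and L = D - A. L is symmetric positive semidefinite, so every eigenvalue is real and nonnegative. The single zero eigenvalue shows the graph is connected. There is one zero in the spectrum, matching the 1 component.

[0, 1.7530, 1.7530, 3.4450, 3.4450, 4.8019, 4.8019, 8]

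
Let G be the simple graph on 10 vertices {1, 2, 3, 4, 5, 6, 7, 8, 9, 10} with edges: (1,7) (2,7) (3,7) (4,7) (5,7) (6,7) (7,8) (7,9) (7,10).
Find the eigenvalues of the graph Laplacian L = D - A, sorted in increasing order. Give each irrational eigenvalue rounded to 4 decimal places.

[0, 1, 1, 1, 1, 1, 1, 1, 1, 10]

Reading degrees in the order [1, 2, 3, 4, 5, 6, 7, 8, 9, 10] gives [1, 1, 1, 1, 1, 1, 9, 1, 1, 1]; set D = diag(1, 1, 1, 1, 1, 1, 9, 1, 1, 1) and form L = D - A. Diagonalising L (or applying a numerical eigensolver to the 10x10 matrix) gives the spectrum above. The single zero eigenvalue shows the graph is connected.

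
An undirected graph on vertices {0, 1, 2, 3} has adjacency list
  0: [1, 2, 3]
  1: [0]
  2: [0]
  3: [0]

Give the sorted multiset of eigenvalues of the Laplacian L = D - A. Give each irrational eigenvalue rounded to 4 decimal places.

Each diagonal entry of L is the vertex degree and each off-diagonal entry is -1 where an edge is present, 0 otherwise; in the order [0, 1, 2, 3] the diagonal is [3, 1, 1, 1]. Diagonalising L (or applying a numerical eigensolver to the 4x4 matrix) gives the spectrum above. There is one zero in the spectrum, matching the 1 component.

[0, 1, 1, 4]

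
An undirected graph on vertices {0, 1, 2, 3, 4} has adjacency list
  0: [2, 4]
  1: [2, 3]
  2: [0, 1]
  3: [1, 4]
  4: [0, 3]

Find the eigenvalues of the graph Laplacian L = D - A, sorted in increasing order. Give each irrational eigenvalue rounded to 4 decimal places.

Each diagonal entry of L is the vertex degree and each off-diagonal entry is -1 where an edge is present, 0 otherwise; in the order [0, 1, 2, 3, 4] the diagonal is [2, 2, 2, 2, 2]. L is symmetric positive semidefinite, so every eigenvalue is real and nonnegative.

[0, 1.3820, 1.3820, 3.6180, 3.6180]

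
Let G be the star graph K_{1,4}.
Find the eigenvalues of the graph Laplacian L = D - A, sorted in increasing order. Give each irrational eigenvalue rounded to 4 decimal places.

The graph has 5 vertices and degree multiset [4, 1, 1, 1, 1]; D is the diagonal matrix of degrees and L = D - A. L is symmetric positive semidefinite, so every eigenvalue is real and nonnegative. By the matrix-tree theorem the graph has (1/5) * product of the nonzero eigenvalues = 1 spanning tree.

[0, 1, 1, 1, 5]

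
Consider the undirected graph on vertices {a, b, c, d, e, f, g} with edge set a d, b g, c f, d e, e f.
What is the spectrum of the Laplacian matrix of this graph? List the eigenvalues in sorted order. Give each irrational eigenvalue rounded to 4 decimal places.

[0, 0, 0.3820, 1.3820, 2, 2.6180, 3.6180]

Each diagonal entry of L is the vertex degree and each off-diagonal entry is -1 where an edge is present, 0 otherwise; in the order [a, b, c, d, e, f, g] the diagonal is [1, 1, 1, 2, 2, 2, 1]. Diagonalising L (or applying a numerical eigensolver to the 7x7 matrix) gives the spectrum above. The 2 zero eigenvalues correspond to the 2 connected components. The eigenvalues sum to 10, which equals trace(L) = 2|E|. The largest eigenvalue, 3.6180, is at most the vertex count 7.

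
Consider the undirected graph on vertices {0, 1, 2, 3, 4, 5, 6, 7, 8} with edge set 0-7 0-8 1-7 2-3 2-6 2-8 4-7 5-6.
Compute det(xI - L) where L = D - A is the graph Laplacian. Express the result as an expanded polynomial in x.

Reading degrees in the order [0, 1, 2, 3, 4, 5, 6, 7, 8] gives [2, 1, 3, 1, 1, 1, 2, 3, 2]; set D = diag(2, 1, 3, 1, 1, 1, 2, 3, 2) and form L = D - A. L has integer entries, so p(x) = det(xI - L) has integer coefficients. Expanding the determinant yields x^9 - 16x^8 + 103x^7 - 344x^6 + 643x^5 - 678x^4 + 386x^3 - 104x^2 + 9x. The coefficient of x^8 equals -trace(L) = -16, matching the sum of degrees.

x^9 - 16x^8 + 103x^7 - 344x^6 + 643x^5 - 678x^4 + 386x^3 - 104x^2 + 9x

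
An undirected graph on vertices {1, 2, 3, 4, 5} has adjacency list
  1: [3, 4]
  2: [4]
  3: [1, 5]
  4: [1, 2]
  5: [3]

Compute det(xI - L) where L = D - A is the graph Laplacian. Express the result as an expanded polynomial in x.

Each diagonal entry of L is the vertex degree and each off-diagonal entry is -1 where an edge is present, 0 otherwise; in the order [1, 2, 3, 4, 5] the diagonal is [2, 1, 2, 2, 1]. L has integer entries, so p(x) = det(xI - L) has integer coefficients. Expanding the determinant yields x^5 - 8x^4 + 21x^3 - 20x^2 + 5x. Since p(0) = det(-L) = 0, x divides p(x). There is one zero in the spectrum, matching the 1 component.

x^5 - 8x^4 + 21x^3 - 20x^2 + 5x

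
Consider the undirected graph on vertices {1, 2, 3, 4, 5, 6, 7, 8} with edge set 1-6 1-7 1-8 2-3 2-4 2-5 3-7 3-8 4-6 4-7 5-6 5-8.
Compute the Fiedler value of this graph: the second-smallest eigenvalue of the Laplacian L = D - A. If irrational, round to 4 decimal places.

Each diagonal entry of L is the vertex degree and each off-diagonal entry is -1 where an edge is present, 0 otherwise; in the order [1, 2, 3, 4, 5, 6, 7, 8] the diagonal is [3, 3, 3, 3, 3, 3, 3, 3]. The sorted Laplacian eigenvalues are [0, 2, 2, 2, 4, 4, 4, 6]; the algebraic connectivity is the second entry, 2. The largest eigenvalue, 6, is at most the vertex count 8.

2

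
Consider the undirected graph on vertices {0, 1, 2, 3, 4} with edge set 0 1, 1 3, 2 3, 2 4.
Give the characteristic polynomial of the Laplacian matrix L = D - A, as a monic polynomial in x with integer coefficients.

x^5 - 8x^4 + 21x^3 - 20x^2 + 5x

Reading degrees in the order [0, 1, 2, 3, 4] gives [1, 2, 2, 2, 1]; set D = diag(1, 2, 2, 2, 1) and form L = D - A. Computing det(xI - L) by cofactor expansion (or equivalently via sum-over-permutations) gives x^5 - 8x^4 + 21x^3 - 20x^2 + 5x. Since p(0) = det(-L) = 0, x divides p(x). The largest eigenvalue, 3.6180, is at most the vertex count 5. By the matrix-tree theorem the graph has (1/5) * product of the nonzero eigenvalues = 1 spanning tree.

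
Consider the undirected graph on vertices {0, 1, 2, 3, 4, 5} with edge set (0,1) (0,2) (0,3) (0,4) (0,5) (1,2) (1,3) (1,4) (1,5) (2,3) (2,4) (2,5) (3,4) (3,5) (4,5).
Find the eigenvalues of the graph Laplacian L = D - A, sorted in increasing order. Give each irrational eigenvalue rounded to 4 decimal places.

With the vertex order [0, 1, 2, 3, 4, 5], the degrees are [5, 5, 5, 5, 5, 5], giving D = diag(5, 5, 5, 5, 5, 5) and L = D - A. Diagonalising L (or applying a numerical eigensolver to the 6x6 matrix) gives the spectrum above. The largest eigenvalue, 6, is at most the vertex count 6.

[0, 6, 6, 6, 6, 6]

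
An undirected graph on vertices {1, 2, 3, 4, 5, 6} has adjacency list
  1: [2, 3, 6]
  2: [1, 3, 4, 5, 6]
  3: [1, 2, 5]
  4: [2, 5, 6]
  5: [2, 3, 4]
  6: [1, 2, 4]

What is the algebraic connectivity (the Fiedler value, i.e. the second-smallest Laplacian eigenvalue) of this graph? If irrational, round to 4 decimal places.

Each diagonal entry of L is the vertex degree and each off-diagonal entry is -1 where an edge is present, 0 otherwise; in the order [1, 2, 3, 4, 5, 6] the diagonal is [3, 5, 3, 3, 3, 3]. The sorted Laplacian eigenvalues are [0, 2.3820, 2.3820, 4.6180, 4.6180, 6]; the algebraic connectivity is the second entry, 2.3820. The eigenvalues sum to 20, which equals trace(L) = 2|E|.

2.3820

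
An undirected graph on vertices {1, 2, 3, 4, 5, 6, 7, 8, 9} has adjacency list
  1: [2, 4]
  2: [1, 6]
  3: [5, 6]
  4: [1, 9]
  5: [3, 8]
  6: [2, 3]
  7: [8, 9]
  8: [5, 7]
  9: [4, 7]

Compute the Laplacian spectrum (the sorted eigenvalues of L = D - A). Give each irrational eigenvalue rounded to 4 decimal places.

[0, 0.4679, 0.4679, 1.6527, 1.6527, 3, 3, 3.8794, 3.8794]

Reading degrees in the order [1, 2, 3, 4, 5, 6, 7, 8, 9] gives [2, 2, 2, 2, 2, 2, 2, 2, 2]; set D = diag(2, 2, 2, 2, 2, 2, 2, 2, 2) and form L = D - A. Since every row of L sums to 0, the all-ones vector is in the kernel and 0 is an eigenvalue. The single zero eigenvalue shows the graph is connected. By the matrix-tree theorem the graph has (1/9) * product of the nonzero eigenvalues = 9 spanning trees.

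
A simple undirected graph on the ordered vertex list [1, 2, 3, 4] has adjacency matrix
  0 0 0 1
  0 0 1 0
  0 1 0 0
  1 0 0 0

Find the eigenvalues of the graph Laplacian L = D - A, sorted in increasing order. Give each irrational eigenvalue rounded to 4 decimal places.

[0, 0, 2, 2]

Reading degrees in the order [1, 2, 3, 4] gives [1, 1, 1, 1]; set D = diag(1, 1, 1, 1) and form L = D - A. Diagonalising L (or applying a numerical eigensolver to the 4x4 matrix) gives the spectrum above. The 2 zero eigenvalues correspond to the 2 connected components. The eigenvalues sum to 4, which equals trace(L) = 2|E|.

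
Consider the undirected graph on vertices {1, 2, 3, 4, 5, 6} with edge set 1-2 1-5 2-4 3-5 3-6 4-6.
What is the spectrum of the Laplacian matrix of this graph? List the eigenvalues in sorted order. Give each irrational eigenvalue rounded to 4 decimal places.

[0, 1, 1, 3, 3, 4]

Reading degrees in the order [1, 2, 3, 4, 5, 6] gives [2, 2, 2, 2, 2, 2]; set D = diag(2, 2, 2, 2, 2, 2) and form L = D - A. Since every row of L sums to 0, the all-ones vector is in the kernel and 0 is an eigenvalue. By the matrix-tree theorem the graph has (1/6) * product of the nonzero eigenvalues = 6 spanning trees.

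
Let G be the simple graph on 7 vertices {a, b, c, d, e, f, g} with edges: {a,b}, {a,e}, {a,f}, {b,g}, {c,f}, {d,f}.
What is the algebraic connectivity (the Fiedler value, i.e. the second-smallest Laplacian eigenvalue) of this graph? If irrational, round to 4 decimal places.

0.3217

Reading degrees in the order [a, b, c, d, e, f, g] gives [3, 2, 1, 1, 1, 3, 1]; set D = diag(3, 2, 1, 1, 1, 3, 1) and form L = D - A. The sorted Laplacian eigenvalues are [0, 0.3217, 0.6802, 1, 2.1397, 3.2297, 4.6287]; the algebraic connectivity is the second entry, 0.3217.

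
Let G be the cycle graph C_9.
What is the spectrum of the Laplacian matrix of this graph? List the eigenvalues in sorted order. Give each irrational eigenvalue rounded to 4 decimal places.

[0, 0.4679, 0.4679, 1.6527, 1.6527, 3, 3, 3.8794, 3.8794]

The graph has 9 vertices and degree multiset [2, 2, 2, 2, 2, 2, 2, 2, 2]; D is the diagonal matrix of degrees and L = D - A. The multiplicity of 0 as a Laplacian eigenvalue equals the number of connected components. The eigenvalues sum to 18, which equals trace(L) = 2|E|.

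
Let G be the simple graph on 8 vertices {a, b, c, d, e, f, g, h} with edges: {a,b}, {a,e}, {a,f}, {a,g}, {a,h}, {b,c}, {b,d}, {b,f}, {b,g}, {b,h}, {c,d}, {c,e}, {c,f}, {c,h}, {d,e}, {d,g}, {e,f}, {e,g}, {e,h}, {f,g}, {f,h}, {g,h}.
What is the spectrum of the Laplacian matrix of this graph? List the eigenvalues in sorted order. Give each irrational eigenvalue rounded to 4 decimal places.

Each diagonal entry of L is the vertex degree and each off-diagonal entry is -1 where an edge is present, 0 otherwise; in the order [a, b, c, d, e, f, g, h] the diagonal is [5, 6, 5, 4, 6, 6, 6, 6]. L is symmetric positive semidefinite, so every eigenvalue is real and nonnegative.

[0, 3.7857, 5, 6, 6.5392, 7, 7.6751, 8]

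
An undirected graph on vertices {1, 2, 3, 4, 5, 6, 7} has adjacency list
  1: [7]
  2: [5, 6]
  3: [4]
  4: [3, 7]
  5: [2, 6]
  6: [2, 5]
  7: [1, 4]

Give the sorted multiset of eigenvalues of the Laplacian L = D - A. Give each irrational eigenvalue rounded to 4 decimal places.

Each diagonal entry of L is the vertex degree and each off-diagonal entry is -1 where an edge is present, 0 otherwise; in the order [1, 2, 3, 4, 5, 6, 7] the diagonal is [1, 2, 1, 2, 2, 2, 2]. L is symmetric positive semidefinite, so every eigenvalue is real and nonnegative. The 2 zero eigenvalues correspond to the 2 connected components. The largest eigenvalue, 3.4142, is at most the vertex count 7.

[0, 0, 0.5858, 2, 3, 3, 3.4142]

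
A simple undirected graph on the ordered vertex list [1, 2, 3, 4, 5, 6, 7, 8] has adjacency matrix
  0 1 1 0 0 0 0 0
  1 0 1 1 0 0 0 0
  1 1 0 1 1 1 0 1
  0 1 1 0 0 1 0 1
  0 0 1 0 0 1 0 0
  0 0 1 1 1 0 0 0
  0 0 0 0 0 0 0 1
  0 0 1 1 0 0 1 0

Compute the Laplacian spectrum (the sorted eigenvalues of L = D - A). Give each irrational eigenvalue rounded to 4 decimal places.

[0, 0.6776, 1.3820, 2.4228, 3.4618, 3.6180, 5.4012, 7.0367]

Each diagonal entry of L is the vertex degree and each off-diagonal entry is -1 where an edge is present, 0 otherwise; in the order [1, 2, 3, 4, 5, 6, 7, 8] the diagonal is [2, 3, 6, 4, 2, 3, 1, 3]. The multiplicity of 0 as a Laplacian eigenvalue equals the number of connected components. The single zero eigenvalue shows the graph is connected. There is one zero in the spectrum, matching the 1 component. The largest eigenvalue, 7.0367, is at most the vertex count 8.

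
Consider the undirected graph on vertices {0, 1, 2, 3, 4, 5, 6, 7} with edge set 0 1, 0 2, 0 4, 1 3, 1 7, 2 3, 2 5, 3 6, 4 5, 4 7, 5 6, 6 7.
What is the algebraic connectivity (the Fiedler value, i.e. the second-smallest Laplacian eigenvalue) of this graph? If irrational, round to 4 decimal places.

With the vertex order [0, 1, 2, 3, 4, 5, 6, 7], the degrees are [3, 3, 3, 3, 3, 3, 3, 3], giving D = diag(3, 3, 3, 3, 3, 3, 3, 3) and L = D - A. The smallest Laplacian eigenvalue is always 0. The next one, lambda_2 = 2, measures how hard the graph is to disconnect: larger values mean better connectivity. The eigenvalues sum to 24, which equals trace(L) = 2|E|.

2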